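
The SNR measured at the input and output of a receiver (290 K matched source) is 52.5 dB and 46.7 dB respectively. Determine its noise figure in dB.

NF (dB) = SNR_in(dB) − SNR_out(dB) when the source is at T₀
NF = 52.5 − 46.7 = 5.8 dB

5.8 dB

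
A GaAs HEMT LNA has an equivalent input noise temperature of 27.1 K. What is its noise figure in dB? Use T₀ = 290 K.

F = 1 + T_e/T₀ = 1 + 27.1/290 = 1.09345
NF = 10 log₁₀(1.09345) = 0.388 dB

0.388 dB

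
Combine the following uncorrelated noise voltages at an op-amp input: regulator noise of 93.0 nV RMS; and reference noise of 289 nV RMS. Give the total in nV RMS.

304 nV

Uncorrelated sources add in power (mean-square): V_tot = √(ΣV_i²)
V_tot = √[(9.30×10⁻⁸)² + (2.89×10⁻⁷)²] = 3.04×10⁻⁷ V = 304 nV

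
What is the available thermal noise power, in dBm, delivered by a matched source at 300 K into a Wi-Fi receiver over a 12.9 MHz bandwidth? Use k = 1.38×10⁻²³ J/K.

P_n = kTB = 1.38×10⁻²³ × 300 × 1.29×10⁷ = 5.34×10⁻¹⁴ W
In dBm: 10 log₁₀(5.34×10⁻¹⁴ / 10⁻³) = −102.7 dBm

−102.7 dBm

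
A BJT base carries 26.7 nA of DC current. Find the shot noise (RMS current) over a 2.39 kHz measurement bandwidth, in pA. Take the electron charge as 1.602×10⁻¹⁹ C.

I_n = √(2qI·B)
2qI·B = 2 × 1.602×10⁻¹⁹ × 2.67×10⁻⁸ × 2.39×10³ = 2.04×10⁻²³ A²
I_n = √(2.04×10⁻²³) = 4.52×10⁻¹² A = 4.52 pA

4.52 pA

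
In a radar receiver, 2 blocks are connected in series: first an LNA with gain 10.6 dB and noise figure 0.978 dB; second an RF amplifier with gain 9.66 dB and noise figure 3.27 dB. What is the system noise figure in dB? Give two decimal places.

Convert to linear (a loss of L dB is a gain of −L dB): F_i = 10^(NF_i/10), G_i = 10^(G_i,dB/10)
  Stage 1: F_1 = 10^(0.978/10) = 1.253, G_1 = 10^(10.6/10) = 11.48
  Stage 2: F_2 = 10^(3.27/10) = 2.123, G_2 = 10^(9.66/10) = 9.247
Friis cascade:
  F = 1.253 + (2.123 − 1)/11.48 = 1.350
NF = 10 log₁₀(1.350) = 1.30 dB

1.30 dB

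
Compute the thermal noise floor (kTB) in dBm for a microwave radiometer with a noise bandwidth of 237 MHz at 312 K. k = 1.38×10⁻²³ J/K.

P_n = kTB = 1.38×10⁻²³ × 312 × 2.37×10⁸ = 1.02×10⁻¹² W
In dBm: 10 log₁₀(1.02×10⁻¹² / 10⁻³) = −89.9 dBm

−89.9 dBm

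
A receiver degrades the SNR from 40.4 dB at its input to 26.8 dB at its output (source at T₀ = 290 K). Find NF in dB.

13.6 dB

NF (dB) = SNR_in(dB) − SNR_out(dB) when the source is at T₀
NF = 40.4 − 26.8 = 13.6 dB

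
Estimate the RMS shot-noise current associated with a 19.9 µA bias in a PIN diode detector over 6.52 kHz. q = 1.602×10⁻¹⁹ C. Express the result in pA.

204 pA

I_n = √(2qI·B)
2qI·B = 2 × 1.602×10⁻¹⁹ × 1.99×10⁻⁵ × 6.52×10³ = 4.16×10⁻²⁰ A²
I_n = √(4.16×10⁻²⁰) = 2.04×10⁻¹⁰ A = 204 pA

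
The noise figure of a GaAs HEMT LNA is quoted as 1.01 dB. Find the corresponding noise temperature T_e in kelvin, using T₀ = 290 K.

F = 10^(1.01/10) = 1.26183
T_e = (F − 1)·T₀ = (1.26183 − 1) × 290 = 75.9 K

75.9 K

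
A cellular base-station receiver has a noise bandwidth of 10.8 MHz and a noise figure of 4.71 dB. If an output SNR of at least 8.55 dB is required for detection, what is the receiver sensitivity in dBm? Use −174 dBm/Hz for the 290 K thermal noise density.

−90.4 dBm

Sensitivity = −174 + 10 log₁₀(B) + NF + SNR_min
= −174 + 70.33 + 4.71 + 8.55
= −90.41 dBm → −90.4 dBm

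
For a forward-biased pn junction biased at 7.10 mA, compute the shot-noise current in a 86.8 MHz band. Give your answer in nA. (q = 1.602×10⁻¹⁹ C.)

I_n = √(2qI·B)
2qI·B = 2 × 1.602×10⁻¹⁹ × 7.10×10⁻³ × 8.68×10⁷ = 1.97×10⁻¹³ A²
I_n = √(1.97×10⁻¹³) = 4.44×10⁻⁷ A = 444 nA

444 nA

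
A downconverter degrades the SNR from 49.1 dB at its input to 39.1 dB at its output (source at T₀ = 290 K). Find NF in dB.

NF (dB) = SNR_in(dB) − SNR_out(dB) when the source is at T₀
NF = 49.1 − 39.1 = 10.0 dB

10.0 dB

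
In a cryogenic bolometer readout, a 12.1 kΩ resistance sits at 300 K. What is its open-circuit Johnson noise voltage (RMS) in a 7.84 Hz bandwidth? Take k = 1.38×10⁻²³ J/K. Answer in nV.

39.6 nV

V_n = √(4kTRB)
4kTRB = 4 × 1.38×10⁻²³ × 300 × 1.21×10⁴ × 7.84×10⁰ = 1.57×10⁻¹⁵ V²
V_n = √(1.57×10⁻¹⁵) = 3.96×10⁻⁸ V = 39.6 nV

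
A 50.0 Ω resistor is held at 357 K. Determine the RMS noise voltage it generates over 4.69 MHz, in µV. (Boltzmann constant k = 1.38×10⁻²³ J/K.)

2.15 µV

V_n = √(4kTRB)
4kTRB = 4 × 1.38×10⁻²³ × 357 × 5.00×10¹ × 4.69×10⁶ = 4.62×10⁻¹² V²
V_n = √(4.62×10⁻¹²) = 2.15×10⁻⁶ V = 2.15 µV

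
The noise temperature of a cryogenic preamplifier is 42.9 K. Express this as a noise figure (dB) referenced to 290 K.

F = 1 + T_e/T₀ = 1 + 42.9/290 = 1.14793
NF = 10 log₁₀(1.14793) = 0.599 dB

0.599 dB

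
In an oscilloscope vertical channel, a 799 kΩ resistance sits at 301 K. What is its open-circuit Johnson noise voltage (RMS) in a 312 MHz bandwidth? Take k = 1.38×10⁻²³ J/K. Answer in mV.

V_n = √(4kTRB)
4kTRB = 4 × 1.38×10⁻²³ × 301 × 7.99×10⁵ × 3.12×10⁸ = 4.14×10⁻⁶ V²
V_n = √(4.14×10⁻⁶) = 2.04×10⁻³ V = 2.04 mV

2.04 mV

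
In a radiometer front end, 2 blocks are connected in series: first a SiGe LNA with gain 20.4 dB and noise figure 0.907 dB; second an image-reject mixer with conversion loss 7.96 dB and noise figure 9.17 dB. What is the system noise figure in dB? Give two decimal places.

1.13 dB

Convert to linear (a loss of L dB is a gain of −L dB): F_i = 10^(NF_i/10), G_i = 10^(G_i,dB/10)
  Stage 1: F_1 = 10^(0.907/10) = 1.232, G_1 = 10^(20.4/10) = 109.6
  Stage 2: F_2 = 10^(9.17/10) = 8.260, G_2 = 10^(−7.96/10) = 0.1600
Friis cascade:
  F = 1.232 + (8.260 − 1)/109.6 = 1.298
NF = 10 log₁₀(1.298) = 1.13 dB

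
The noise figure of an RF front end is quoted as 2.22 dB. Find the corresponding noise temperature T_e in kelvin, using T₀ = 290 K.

F = 10^(2.22/10) = 1.66725
T_e = (F − 1)·T₀ = (1.66725 − 1) × 290 = 194 K

194 K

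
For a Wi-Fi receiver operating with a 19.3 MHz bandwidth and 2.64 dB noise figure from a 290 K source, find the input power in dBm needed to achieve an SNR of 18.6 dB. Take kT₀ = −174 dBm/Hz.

Sensitivity = −174 + 10 log₁₀(B) + NF + SNR_min
= −174 + 72.86 + 2.64 + 18.6
= −79.90 dBm → −79.9 dBm

−79.9 dBm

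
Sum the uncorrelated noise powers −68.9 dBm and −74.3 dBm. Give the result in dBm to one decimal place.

−67.8 dBm

Convert to linear, add, convert back:
P₁ = 1.29×10⁻¹⁰ W, P₂ = 3.72×10⁻¹¹ W
P_tot = 1.66×10⁻¹⁰ W → 10 log₁₀(P_tot / 10⁻³) = −67.8 dBm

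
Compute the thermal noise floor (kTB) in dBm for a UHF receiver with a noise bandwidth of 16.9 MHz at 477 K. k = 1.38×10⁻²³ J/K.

P_n = kTB = 1.38×10⁻²³ × 477 × 1.69×10⁷ = 1.11×10⁻¹³ W
In dBm: 10 log₁₀(1.11×10⁻¹³ / 10⁻³) = −99.5 dBm

−99.5 dBm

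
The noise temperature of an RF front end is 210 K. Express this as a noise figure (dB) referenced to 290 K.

F = 1 + T_e/T₀ = 1 + 210/290 = 1.72414
NF = 10 log₁₀(1.72414) = 2.37 dB

2.37 dB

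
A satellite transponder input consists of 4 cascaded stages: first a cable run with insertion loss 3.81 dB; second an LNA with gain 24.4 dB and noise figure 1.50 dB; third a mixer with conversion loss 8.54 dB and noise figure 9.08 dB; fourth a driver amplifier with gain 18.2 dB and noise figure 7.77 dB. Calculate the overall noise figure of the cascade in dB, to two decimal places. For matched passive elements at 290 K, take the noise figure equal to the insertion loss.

Convert to linear (a loss of L dB is a gain of −L dB): F_i = 10^(NF_i/10), G_i = 10^(G_i,dB/10)
  Stage 1: F_1 = 10^(3.81/10) = 2.404, G_1 = 10^(−3.81/10) = 0.4159
  Stage 2: F_2 = 10^(1.50/10) = 1.413, G_2 = 10^(24.4/10) = 275.4
  Stage 3: F_3 = 10^(9.08/10) = 8.091, G_3 = 10^(−8.54/10) = 0.1400
  Stage 4: F_4 = 10^(7.77/10) = 5.984, G_4 = 10^(18.2/10) = 66.07
Friis cascade:
  F = 2.404 + (1.413 − 1)/0.4159 + (8.091 − 1)/114.6 + (5.984 − 1)/16.03 = 3.769
NF = 10 log₁₀(3.769) = 5.76 dB

5.76 dB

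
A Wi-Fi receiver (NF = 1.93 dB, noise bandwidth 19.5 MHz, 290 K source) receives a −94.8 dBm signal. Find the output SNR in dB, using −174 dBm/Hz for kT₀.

Noise floor: N = −174 + 10 log₁₀(B) + NF
10 log₁₀(1.95×10⁷) = 72.9 dB
N = −174 + 72.9 + 1.93 = −99.17 dBm
SNR = P_sig − N = −94.8 − (−99.17) = 4.37 dB → 4.4 dB

4.4 dB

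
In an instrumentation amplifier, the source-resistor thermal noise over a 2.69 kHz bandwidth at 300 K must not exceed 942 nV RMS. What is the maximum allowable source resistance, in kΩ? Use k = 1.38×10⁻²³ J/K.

Johnson–Nyquist: V_n = √(4kTRB) ⇒ R = V_n² / (4kTB)
4kTB = 4 × 1.38×10⁻²³ × 300 × 2.69×10³ = 4.45×10⁻¹⁷
R = (9.42×10⁻⁷)² / 4.45×10⁻¹⁷ = 1.99×10⁴ Ω = 19.9 kΩ

19.9 kΩ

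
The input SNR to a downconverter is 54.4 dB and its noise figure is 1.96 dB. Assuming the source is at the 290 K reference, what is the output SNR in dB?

52.44 dB

By definition F = SNR_in/SNR_out, so in dB: SNR_out = SNR_in − NF
SNR_out = 54.4 − 1.96 = 52.44 dB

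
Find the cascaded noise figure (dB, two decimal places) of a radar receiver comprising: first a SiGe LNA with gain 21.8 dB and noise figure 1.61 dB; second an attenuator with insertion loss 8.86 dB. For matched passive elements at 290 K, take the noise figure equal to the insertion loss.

Convert to linear (a loss of L dB is a gain of −L dB): F_i = 10^(NF_i/10), G_i = 10^(G_i,dB/10)
  Stage 1: F_1 = 10^(1.61/10) = 1.449, G_1 = 10^(21.8/10) = 151.4
  Stage 2: F_2 = 10^(8.86/10) = 7.691, G_2 = 10^(−8.86/10) = 0.1300
Friis cascade:
  F = 1.449 + (7.691 − 1)/151.4 = 1.493
NF = 10 log₁₀(1.493) = 1.74 dB

1.74 dB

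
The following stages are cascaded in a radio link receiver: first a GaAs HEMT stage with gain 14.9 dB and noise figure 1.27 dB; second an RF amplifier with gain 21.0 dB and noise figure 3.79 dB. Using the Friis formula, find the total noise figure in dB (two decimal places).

1.41 dB

Convert to linear (a loss of L dB is a gain of −L dB): F_i = 10^(NF_i/10), G_i = 10^(G_i,dB/10)
  Stage 1: F_1 = 10^(1.27/10) = 1.340, G_1 = 10^(14.9/10) = 30.90
  Stage 2: F_2 = 10^(3.79/10) = 2.393, G_2 = 10^(21.0/10) = 125.9
Friis cascade:
  F = 1.340 + (2.393 − 1)/30.90 = 1.385
NF = 10 log₁₀(1.385) = 1.41 dB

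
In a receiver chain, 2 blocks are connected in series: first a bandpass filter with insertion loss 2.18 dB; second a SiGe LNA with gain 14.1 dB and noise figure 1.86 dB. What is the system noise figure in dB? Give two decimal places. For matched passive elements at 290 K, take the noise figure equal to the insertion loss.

4.04 dB

Convert to linear (a loss of L dB is a gain of −L dB): F_i = 10^(NF_i/10), G_i = 10^(G_i,dB/10)
  Stage 1: F_1 = 10^(2.18/10) = 1.652, G_1 = 10^(−2.18/10) = 0.6053
  Stage 2: F_2 = 10^(1.86/10) = 1.535, G_2 = 10^(14.1/10) = 25.70
Friis cascade:
  F = 1.652 + (1.535 − 1)/0.6053 = 2.535
NF = 10 log₁₀(2.535) = 4.04 dB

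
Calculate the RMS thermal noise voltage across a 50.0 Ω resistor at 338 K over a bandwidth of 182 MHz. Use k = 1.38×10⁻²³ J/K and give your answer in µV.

V_n = √(4kTRB)
4kTRB = 4 × 1.38×10⁻²³ × 338 × 5.00×10¹ × 1.82×10⁸ = 1.70×10⁻¹⁰ V²
V_n = √(1.70×10⁻¹⁰) = 1.30×10⁻⁵ V = 13.0 µV

13.0 µV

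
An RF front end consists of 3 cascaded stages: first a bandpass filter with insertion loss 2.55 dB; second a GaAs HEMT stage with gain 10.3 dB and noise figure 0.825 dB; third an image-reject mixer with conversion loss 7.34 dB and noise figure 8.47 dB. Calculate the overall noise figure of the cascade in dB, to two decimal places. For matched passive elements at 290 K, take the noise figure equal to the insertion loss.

Convert to linear (a loss of L dB is a gain of −L dB): F_i = 10^(NF_i/10), G_i = 10^(G_i,dB/10)
  Stage 1: F_1 = 10^(2.55/10) = 1.799, G_1 = 10^(−2.55/10) = 0.5559
  Stage 2: F_2 = 10^(0.825/10) = 1.209, G_2 = 10^(10.3/10) = 10.72
  Stage 3: F_3 = 10^(8.47/10) = 7.031, G_3 = 10^(−7.34/10) = 0.1845
Friis cascade:
  F = 1.799 + (1.209 − 1)/0.5559 + (7.031 − 1)/5.957 = 3.188
NF = 10 log₁₀(3.188) = 5.03 dB

5.03 dB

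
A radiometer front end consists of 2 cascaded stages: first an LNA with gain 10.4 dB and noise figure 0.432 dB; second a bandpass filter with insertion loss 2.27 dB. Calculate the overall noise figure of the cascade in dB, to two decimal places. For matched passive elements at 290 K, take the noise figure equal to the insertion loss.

Convert to linear (a loss of L dB is a gain of −L dB): F_i = 10^(NF_i/10), G_i = 10^(G_i,dB/10)
  Stage 1: F_1 = 10^(0.432/10) = 1.105, G_1 = 10^(10.4/10) = 10.96
  Stage 2: F_2 = 10^(2.27/10) = 1.687, G_2 = 10^(−2.27/10) = 0.5929
Friis cascade:
  F = 1.105 + (1.687 − 1)/10.96 = 1.167
NF = 10 log₁₀(1.167) = 0.67 dB

0.67 dB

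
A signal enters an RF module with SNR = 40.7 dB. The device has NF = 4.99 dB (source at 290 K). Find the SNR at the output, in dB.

35.71 dB

By definition F = SNR_in/SNR_out, so in dB: SNR_out = SNR_in − NF
SNR_out = 40.7 − 4.99 = 35.71 dB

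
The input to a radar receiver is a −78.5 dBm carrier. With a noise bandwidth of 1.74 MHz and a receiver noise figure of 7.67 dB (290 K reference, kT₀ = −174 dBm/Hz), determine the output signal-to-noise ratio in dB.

25.4 dB

Noise floor: N = −174 + 10 log₁₀(B) + NF
10 log₁₀(1.74×10⁶) = 62.41 dB
N = −174 + 62.41 + 7.67 = −103.92 dBm
SNR = P_sig − N = −78.5 − (−103.92) = 25.42 dB → 25.4 dB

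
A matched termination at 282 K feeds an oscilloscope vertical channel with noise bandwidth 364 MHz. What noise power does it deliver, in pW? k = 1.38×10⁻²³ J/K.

P_n = kTB = 1.38×10⁻²³ × 282 × 3.64×10⁸ = 1.42×10⁻¹² W = 1.42 pW

1.42 pW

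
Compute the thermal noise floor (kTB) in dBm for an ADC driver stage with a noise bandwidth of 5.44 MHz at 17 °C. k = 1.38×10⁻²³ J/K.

−106.6 dBm

T = 17 °C + 273.15 = 290.15 K
P_n = kTB = 1.38×10⁻²³ × 290.15 × 5.44×10⁶ = 2.18×10⁻¹⁴ W
In dBm: 10 log₁₀(2.18×10⁻¹⁴ / 10⁻³) = −106.6 dBm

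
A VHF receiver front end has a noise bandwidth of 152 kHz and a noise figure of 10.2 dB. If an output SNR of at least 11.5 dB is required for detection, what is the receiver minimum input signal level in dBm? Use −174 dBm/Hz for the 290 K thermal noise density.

−100.5 dBm

Sensitivity = −174 + 10 log₁₀(B) + NF + SNR_min
= −174 + 51.82 + 10.2 + 11.5
= −100.48 dBm → −100.5 dBm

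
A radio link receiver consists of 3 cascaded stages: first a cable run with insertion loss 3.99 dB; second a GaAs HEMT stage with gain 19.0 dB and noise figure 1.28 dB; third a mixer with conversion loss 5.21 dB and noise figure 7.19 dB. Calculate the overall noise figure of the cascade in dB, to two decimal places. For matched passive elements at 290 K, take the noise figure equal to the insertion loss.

Convert to linear (a loss of L dB is a gain of −L dB): F_i = 10^(NF_i/10), G_i = 10^(G_i,dB/10)
  Stage 1: F_1 = 10^(3.99/10) = 2.506, G_1 = 10^(−3.99/10) = 0.3990
  Stage 2: F_2 = 10^(1.28/10) = 1.343, G_2 = 10^(19.0/10) = 79.43
  Stage 3: F_3 = 10^(7.19/10) = 5.236, G_3 = 10^(−5.21/10) = 0.3013
Friis cascade:
  F = 2.506 + (1.343 − 1)/0.3990 + (5.236 − 1)/31.70 = 3.499
NF = 10 log₁₀(3.499) = 5.44 dB

5.44 dB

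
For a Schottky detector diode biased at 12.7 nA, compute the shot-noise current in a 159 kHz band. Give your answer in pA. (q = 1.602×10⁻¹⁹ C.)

25.4 pA

I_n = √(2qI·B)
2qI·B = 2 × 1.602×10⁻¹⁹ × 1.27×10⁻⁸ × 1.59×10⁵ = 6.47×10⁻²² A²
I_n = √(6.47×10⁻²²) = 2.54×10⁻¹¹ A = 25.4 pA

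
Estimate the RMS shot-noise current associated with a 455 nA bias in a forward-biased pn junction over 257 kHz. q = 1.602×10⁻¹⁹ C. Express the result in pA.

194 pA

I_n = √(2qI·B)
2qI·B = 2 × 1.602×10⁻¹⁹ × 4.55×10⁻⁷ × 2.57×10⁵ = 3.75×10⁻²⁰ A²
I_n = √(3.75×10⁻²⁰) = 1.94×10⁻¹⁰ A = 194 pA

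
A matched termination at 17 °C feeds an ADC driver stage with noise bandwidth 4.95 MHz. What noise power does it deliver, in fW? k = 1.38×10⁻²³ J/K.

19.8 fW

T = 17 °C + 273.15 = 290.15 K
P_n = kTB = 1.38×10⁻²³ × 290.15 × 4.95×10⁶ = 1.98×10⁻¹⁴ W = 19.8 fW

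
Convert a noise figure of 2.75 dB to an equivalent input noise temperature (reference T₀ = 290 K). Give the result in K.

256 K

F = 10^(2.75/10) = 1.88365
T_e = (F − 1)·T₀ = (1.88365 − 1) × 290 = 256 K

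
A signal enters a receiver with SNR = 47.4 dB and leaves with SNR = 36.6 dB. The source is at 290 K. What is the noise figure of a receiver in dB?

10.8 dB

NF (dB) = SNR_in(dB) − SNR_out(dB) when the source is at T₀
NF = 47.4 − 36.6 = 10.8 dB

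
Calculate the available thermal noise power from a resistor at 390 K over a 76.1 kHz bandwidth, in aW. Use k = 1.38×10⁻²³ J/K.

P_n = kTB = 1.38×10⁻²³ × 390 × 7.61×10⁴ = 4.10×10⁻¹⁶ W = 410 aW

410 aW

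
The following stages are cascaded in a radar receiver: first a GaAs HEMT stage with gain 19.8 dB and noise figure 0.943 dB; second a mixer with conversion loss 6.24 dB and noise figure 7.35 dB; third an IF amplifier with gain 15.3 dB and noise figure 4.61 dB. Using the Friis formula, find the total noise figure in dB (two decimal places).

1.37 dB

Convert to linear (a loss of L dB is a gain of −L dB): F_i = 10^(NF_i/10), G_i = 10^(G_i,dB/10)
  Stage 1: F_1 = 10^(0.943/10) = 1.243, G_1 = 10^(19.8/10) = 95.50
  Stage 2: F_2 = 10^(7.35/10) = 5.433, G_2 = 10^(−6.24/10) = 0.2377
  Stage 3: F_3 = 10^(4.61/10) = 2.891, G_3 = 10^(15.3/10) = 33.88
Friis cascade:
  F = 1.243 + (5.433 − 1)/95.50 + (2.891 − 1)/22.70 = 1.372
NF = 10 log₁₀(1.372) = 1.37 dB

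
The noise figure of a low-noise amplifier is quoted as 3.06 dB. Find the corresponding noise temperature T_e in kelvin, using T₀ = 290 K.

297 K

F = 10^(3.06/10) = 2.02302
T_e = (F − 1)·T₀ = (2.02302 − 1) × 290 = 297 K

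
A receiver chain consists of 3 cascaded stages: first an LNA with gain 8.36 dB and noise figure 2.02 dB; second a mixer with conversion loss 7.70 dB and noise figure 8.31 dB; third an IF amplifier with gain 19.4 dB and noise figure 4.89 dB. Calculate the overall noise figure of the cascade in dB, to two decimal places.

Convert to linear (a loss of L dB is a gain of −L dB): F_i = 10^(NF_i/10), G_i = 10^(G_i,dB/10)
  Stage 1: F_1 = 10^(2.02/10) = 1.592, G_1 = 10^(8.36/10) = 6.855
  Stage 2: F_2 = 10^(8.31/10) = 6.776, G_2 = 10^(−7.70/10) = 0.1698
  Stage 3: F_3 = 10^(4.89/10) = 3.083, G_3 = 10^(19.4/10) = 87.10
Friis cascade:
  F = 1.592 + (6.776 − 1)/6.855 + (3.083 − 1)/1.164 = 4.224
NF = 10 log₁₀(4.224) = 6.26 dB

6.26 dB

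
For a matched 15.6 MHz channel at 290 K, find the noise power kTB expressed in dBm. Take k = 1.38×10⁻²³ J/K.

−102.0 dBm

P_n = kTB = 1.38×10⁻²³ × 290 × 1.56×10⁷ = 6.24×10⁻¹⁴ W
In dBm: 10 log₁₀(6.24×10⁻¹⁴ / 10⁻³) = −102.0 dBm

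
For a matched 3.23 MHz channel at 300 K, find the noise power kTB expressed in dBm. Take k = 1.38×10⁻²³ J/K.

−108.7 dBm

P_n = kTB = 1.38×10⁻²³ × 300 × 3.23×10⁶ = 1.34×10⁻¹⁴ W
In dBm: 10 log₁₀(1.34×10⁻¹⁴ / 10⁻³) = −108.7 dBm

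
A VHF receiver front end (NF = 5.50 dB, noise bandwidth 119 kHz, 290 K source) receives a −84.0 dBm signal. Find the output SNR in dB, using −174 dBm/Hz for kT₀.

33.7 dB

Noise floor: N = −174 + 10 log₁₀(B) + NF
10 log₁₀(1.19×10⁵) = 50.76 dB
N = −174 + 50.76 + 5.50 = −117.74 dBm
SNR = P_sig − N = −84.0 − (−117.74) = 33.74 dB → 33.7 dB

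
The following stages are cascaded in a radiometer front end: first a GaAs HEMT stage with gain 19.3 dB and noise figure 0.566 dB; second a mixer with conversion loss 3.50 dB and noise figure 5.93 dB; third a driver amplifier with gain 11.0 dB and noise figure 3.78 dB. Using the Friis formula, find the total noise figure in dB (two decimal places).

0.83 dB

Convert to linear (a loss of L dB is a gain of −L dB): F_i = 10^(NF_i/10), G_i = 10^(G_i,dB/10)
  Stage 1: F_1 = 10^(0.566/10) = 1.139, G_1 = 10^(19.3/10) = 85.11
  Stage 2: F_2 = 10^(5.93/10) = 3.917, G_2 = 10^(−3.50/10) = 0.4467
  Stage 3: F_3 = 10^(3.78/10) = 2.388, G_3 = 10^(11.0/10) = 12.59
Friis cascade:
  F = 1.139 + (3.917 − 1)/85.11 + (2.388 − 1)/38.02 = 1.210
NF = 10 log₁₀(1.210) = 0.83 dB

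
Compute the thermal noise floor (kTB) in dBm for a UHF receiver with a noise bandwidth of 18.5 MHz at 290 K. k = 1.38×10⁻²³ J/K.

−101.3 dBm

P_n = kTB = 1.38×10⁻²³ × 290 × 1.85×10⁷ = 7.40×10⁻¹⁴ W
In dBm: 10 log₁₀(7.40×10⁻¹⁴ / 10⁻³) = −101.3 dBm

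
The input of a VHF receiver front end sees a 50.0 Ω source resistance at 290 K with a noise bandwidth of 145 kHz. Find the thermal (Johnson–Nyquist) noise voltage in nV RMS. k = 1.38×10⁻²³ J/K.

V_n = √(4kTRB)
4kTRB = 4 × 1.38×10⁻²³ × 290 × 5.00×10¹ × 1.45×10⁵ = 1.16×10⁻¹³ V²
V_n = √(1.16×10⁻¹³) = 3.41×10⁻⁷ V = 341 nV

341 nV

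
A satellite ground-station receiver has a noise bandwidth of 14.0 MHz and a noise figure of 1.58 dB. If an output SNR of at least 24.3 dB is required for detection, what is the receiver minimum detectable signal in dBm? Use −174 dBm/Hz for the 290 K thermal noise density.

Sensitivity = −174 + 10 log₁₀(B) + NF + SNR_min
= −174 + 71.46 + 1.58 + 24.3
= −76.66 dBm → −76.7 dBm

−76.7 dBm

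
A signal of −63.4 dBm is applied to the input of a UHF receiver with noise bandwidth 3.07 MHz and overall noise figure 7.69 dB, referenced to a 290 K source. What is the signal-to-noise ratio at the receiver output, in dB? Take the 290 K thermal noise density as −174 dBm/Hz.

Noise floor: N = −174 + 10 log₁₀(B) + NF
10 log₁₀(3.07×10⁶) = 64.87 dB
N = −174 + 64.87 + 7.69 = −101.44 dBm
SNR = P_sig − N = −63.4 − (−101.44) = 38.04 dB → 38.0 dB

38.0 dB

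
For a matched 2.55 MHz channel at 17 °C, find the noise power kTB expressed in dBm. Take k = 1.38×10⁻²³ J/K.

−109.9 dBm

T = 17 °C + 273.15 = 290.15 K
P_n = kTB = 1.38×10⁻²³ × 290.15 × 2.55×10⁶ = 1.02×10⁻¹⁴ W
In dBm: 10 log₁₀(1.02×10⁻¹⁴ / 10⁻³) = −109.9 dBm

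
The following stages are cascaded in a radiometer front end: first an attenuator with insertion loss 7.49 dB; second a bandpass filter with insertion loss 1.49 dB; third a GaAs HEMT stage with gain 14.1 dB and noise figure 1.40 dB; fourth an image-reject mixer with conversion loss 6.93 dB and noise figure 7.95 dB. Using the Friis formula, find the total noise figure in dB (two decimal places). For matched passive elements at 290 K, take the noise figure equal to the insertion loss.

10.98 dB

Convert to linear (a loss of L dB is a gain of −L dB): F_i = 10^(NF_i/10), G_i = 10^(G_i,dB/10)
  Stage 1: F_1 = 10^(7.49/10) = 5.610, G_1 = 10^(−7.49/10) = 0.1782
  Stage 2: F_2 = 10^(1.49/10) = 1.409, G_2 = 10^(−1.49/10) = 0.7096
  Stage 3: F_3 = 10^(1.40/10) = 1.380, G_3 = 10^(14.1/10) = 25.70
  Stage 4: F_4 = 10^(7.95/10) = 6.237, G_4 = 10^(−6.93/10) = 0.2028
Friis cascade:
  F = 5.610 + (1.409 − 1)/0.1782 + (1.380 − 1)/0.1265 + (6.237 − 1)/3.251 = 12.53
NF = 10 log₁₀(12.53) = 10.98 dB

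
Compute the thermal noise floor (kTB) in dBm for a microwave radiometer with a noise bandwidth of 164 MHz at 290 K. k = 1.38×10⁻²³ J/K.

P_n = kTB = 1.38×10⁻²³ × 290 × 1.64×10⁸ = 6.56×10⁻¹³ W
In dBm: 10 log₁₀(6.56×10⁻¹³ / 10⁻³) = −91.8 dBm

−91.8 dBm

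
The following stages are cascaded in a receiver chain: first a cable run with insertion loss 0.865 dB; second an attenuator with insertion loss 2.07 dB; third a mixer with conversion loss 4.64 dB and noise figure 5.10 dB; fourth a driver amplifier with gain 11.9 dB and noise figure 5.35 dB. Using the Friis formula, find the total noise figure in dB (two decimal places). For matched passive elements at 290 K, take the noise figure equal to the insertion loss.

13.06 dB

Convert to linear (a loss of L dB is a gain of −L dB): F_i = 10^(NF_i/10), G_i = 10^(G_i,dB/10)
  Stage 1: F_1 = 10^(0.865/10) = 1.220, G_1 = 10^(−0.865/10) = 0.8194
  Stage 2: F_2 = 10^(2.07/10) = 1.611, G_2 = 10^(−2.07/10) = 0.6209
  Stage 3: F_3 = 10^(5.10/10) = 3.236, G_3 = 10^(−4.64/10) = 0.3436
  Stage 4: F_4 = 10^(5.35/10) = 3.428, G_4 = 10^(11.9/10) = 15.49
Friis cascade:
  F = 1.220 + (1.611 − 1)/0.8194 + (3.236 − 1)/0.5087 + (3.428 − 1)/0.1748 = 20.25
NF = 10 log₁₀(20.25) = 13.06 dB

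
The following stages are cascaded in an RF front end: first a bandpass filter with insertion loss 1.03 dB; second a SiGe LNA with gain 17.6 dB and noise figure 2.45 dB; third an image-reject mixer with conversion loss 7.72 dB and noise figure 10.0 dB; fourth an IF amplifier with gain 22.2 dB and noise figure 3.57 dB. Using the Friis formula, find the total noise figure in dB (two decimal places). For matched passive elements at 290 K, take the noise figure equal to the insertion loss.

4.14 dB

Convert to linear (a loss of L dB is a gain of −L dB): F_i = 10^(NF_i/10), G_i = 10^(G_i,dB/10)
  Stage 1: F_1 = 10^(1.03/10) = 1.268, G_1 = 10^(−1.03/10) = 0.7889
  Stage 2: F_2 = 10^(2.45/10) = 1.758, G_2 = 10^(17.6/10) = 57.54
  Stage 3: F_3 = 10^(10.0/10) = 10.00, G_3 = 10^(−7.72/10) = 0.1690
  Stage 4: F_4 = 10^(3.57/10) = 2.275, G_4 = 10^(22.2/10) = 166.0
Friis cascade:
  F = 1.268 + (1.758 − 1)/0.7889 + (10.00 − 1)/45.39 + (2.275 − 1)/7.674 = 2.593
NF = 10 log₁₀(2.593) = 4.14 dB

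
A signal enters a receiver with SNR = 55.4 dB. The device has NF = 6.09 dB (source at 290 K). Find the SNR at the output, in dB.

By definition F = SNR_in/SNR_out, so in dB: SNR_out = SNR_in − NF
SNR_out = 55.4 − 6.09 = 49.31 dB

49.31 dB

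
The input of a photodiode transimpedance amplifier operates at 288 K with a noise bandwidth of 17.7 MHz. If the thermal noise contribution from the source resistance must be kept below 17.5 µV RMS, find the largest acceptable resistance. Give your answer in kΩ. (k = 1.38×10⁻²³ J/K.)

Johnson–Nyquist: V_n = √(4kTRB) ⇒ R = V_n² / (4kTB)
4kTB = 4 × 1.38×10⁻²³ × 288 × 1.77×10⁷ = 2.81×10⁻¹³
R = (1.75×10⁻⁵)² / 2.81×10⁻¹³ = 1.09×10³ Ω = 1.09 kΩ

1.09 kΩ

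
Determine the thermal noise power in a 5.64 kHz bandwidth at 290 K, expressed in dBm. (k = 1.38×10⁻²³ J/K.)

−136.5 dBm

P_n = kTB = 1.38×10⁻²³ × 290 × 5.64×10³ = 2.26×10⁻¹⁷ W
In dBm: 10 log₁₀(2.26×10⁻¹⁷ / 10⁻³) = −136.5 dBm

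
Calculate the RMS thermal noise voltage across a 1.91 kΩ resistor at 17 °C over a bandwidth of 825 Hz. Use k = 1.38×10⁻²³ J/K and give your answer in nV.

T = 17 °C + 273.15 = 290.15 K
V_n = √(4kTRB)
4kTRB = 4 × 1.38×10⁻²³ × 290.15 × 1.91×10³ × 8.25×10² = 2.52×10⁻¹⁴ V²
V_n = √(2.52×10⁻¹⁴) = 1.59×10⁻⁷ V = 159 nV

159 nV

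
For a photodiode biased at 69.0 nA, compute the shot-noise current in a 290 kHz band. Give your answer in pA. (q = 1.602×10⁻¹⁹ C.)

I_n = √(2qI·B)
2qI·B = 2 × 1.602×10⁻¹⁹ × 6.90×10⁻⁸ × 2.90×10⁵ = 6.41×10⁻²¹ A²
I_n = √(6.41×10⁻²¹) = 8.01×10⁻¹¹ A = 80.1 pA

80.1 pA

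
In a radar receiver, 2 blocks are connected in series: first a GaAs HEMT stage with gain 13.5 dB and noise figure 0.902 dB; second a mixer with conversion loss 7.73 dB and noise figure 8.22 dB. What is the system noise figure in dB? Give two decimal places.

1.71 dB

Convert to linear (a loss of L dB is a gain of −L dB): F_i = 10^(NF_i/10), G_i = 10^(G_i,dB/10)
  Stage 1: F_1 = 10^(0.902/10) = 1.231, G_1 = 10^(13.5/10) = 22.39
  Stage 2: F_2 = 10^(8.22/10) = 6.637, G_2 = 10^(−7.73/10) = 0.1687
Friis cascade:
  F = 1.231 + (6.637 − 1)/22.39 = 1.483
NF = 10 log₁₀(1.483) = 1.71 dB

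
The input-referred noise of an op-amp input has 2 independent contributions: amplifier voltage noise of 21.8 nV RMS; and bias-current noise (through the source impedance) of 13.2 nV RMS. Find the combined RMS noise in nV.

25.5 nV

Uncorrelated sources add in power (mean-square): V_tot = √(ΣV_i²)
V_tot = √[(2.18×10⁻⁸)² + (1.32×10⁻⁸)²] = 2.55×10⁻⁸ V = 25.5 nV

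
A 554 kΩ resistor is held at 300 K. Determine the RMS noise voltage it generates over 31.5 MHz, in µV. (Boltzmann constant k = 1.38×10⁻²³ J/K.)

538 µV

V_n = √(4kTRB)
4kTRB = 4 × 1.38×10⁻²³ × 300 × 5.54×10⁵ × 3.15×10⁷ = 2.89×10⁻⁷ V²
V_n = √(2.89×10⁻⁷) = 5.38×10⁻⁴ V = 538 µV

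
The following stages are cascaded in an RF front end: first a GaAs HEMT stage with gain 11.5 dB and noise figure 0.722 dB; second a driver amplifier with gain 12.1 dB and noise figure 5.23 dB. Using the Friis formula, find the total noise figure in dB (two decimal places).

1.29 dB

Convert to linear (a loss of L dB is a gain of −L dB): F_i = 10^(NF_i/10), G_i = 10^(G_i,dB/10)
  Stage 1: F_1 = 10^(0.722/10) = 1.181, G_1 = 10^(11.5/10) = 14.13
  Stage 2: F_2 = 10^(5.23/10) = 3.334, G_2 = 10^(12.1/10) = 16.22
Friis cascade:
  F = 1.181 + (3.334 − 1)/14.13 = 1.346
NF = 10 log₁₀(1.346) = 1.29 dB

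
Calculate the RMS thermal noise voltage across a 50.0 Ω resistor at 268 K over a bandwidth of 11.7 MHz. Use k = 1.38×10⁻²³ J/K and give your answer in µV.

V_n = √(4kTRB)
4kTRB = 4 × 1.38×10⁻²³ × 268 × 5.00×10¹ × 1.17×10⁷ = 8.65×10⁻¹² V²
V_n = √(8.65×10⁻¹²) = 2.94×10⁻⁶ V = 2.94 µV

2.94 µV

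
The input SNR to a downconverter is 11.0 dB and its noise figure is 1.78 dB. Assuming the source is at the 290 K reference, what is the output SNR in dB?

By definition F = SNR_in/SNR_out, so in dB: SNR_out = SNR_in − NF
SNR_out = 11.0 − 1.78 = 9.22 dB

9.22 dB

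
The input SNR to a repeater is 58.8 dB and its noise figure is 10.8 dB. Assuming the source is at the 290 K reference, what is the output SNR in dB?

48.0 dB

By definition F = SNR_in/SNR_out, so in dB: SNR_out = SNR_in − NF
SNR_out = 58.8 − 10.8 = 48.0 dB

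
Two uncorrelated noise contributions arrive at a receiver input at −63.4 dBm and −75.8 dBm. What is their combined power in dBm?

−63.2 dBm

Convert to linear, add, convert back:
P₁ = 4.57×10⁻¹⁰ W, P₂ = 2.63×10⁻¹¹ W
P_tot = 4.83×10⁻¹⁰ W → 10 log₁₀(P_tot / 10⁻³) = −63.2 dBm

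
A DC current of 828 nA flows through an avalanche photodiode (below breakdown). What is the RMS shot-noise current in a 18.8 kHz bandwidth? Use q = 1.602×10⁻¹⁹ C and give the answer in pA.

70.6 pA

I_n = √(2qI·B)
2qI·B = 2 × 1.602×10⁻¹⁹ × 8.28×10⁻⁷ × 1.88×10⁴ = 4.99×10⁻²¹ A²
I_n = √(4.99×10⁻²¹) = 7.06×10⁻¹¹ A = 70.6 pA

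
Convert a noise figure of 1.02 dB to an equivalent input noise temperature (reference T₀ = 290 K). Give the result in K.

F = 10^(1.02/10) = 1.26474
T_e = (F − 1)·T₀ = (1.26474 − 1) × 290 = 76.8 K

76.8 K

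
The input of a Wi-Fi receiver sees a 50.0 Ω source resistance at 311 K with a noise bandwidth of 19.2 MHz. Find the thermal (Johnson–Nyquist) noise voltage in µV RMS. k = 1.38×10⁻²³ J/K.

V_n = √(4kTRB)
4kTRB = 4 × 1.38×10⁻²³ × 311 × 5.00×10¹ × 1.92×10⁷ = 1.65×10⁻¹¹ V²
V_n = √(1.65×10⁻¹¹) = 4.06×10⁻⁶ V = 4.06 µV

4.06 µV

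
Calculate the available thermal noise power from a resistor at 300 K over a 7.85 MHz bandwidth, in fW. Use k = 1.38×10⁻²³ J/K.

P_n = kTB = 1.38×10⁻²³ × 300 × 7.85×10⁶ = 3.25×10⁻¹⁴ W = 32.5 fW

32.5 fW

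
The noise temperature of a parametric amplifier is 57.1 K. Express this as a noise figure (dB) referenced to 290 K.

F = 1 + T_e/T₀ = 1 + 57.1/290 = 1.1969
NF = 10 log₁₀(1.1969) = 0.781 dB

0.781 dB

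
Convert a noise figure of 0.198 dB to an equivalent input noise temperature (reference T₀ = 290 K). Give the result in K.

13.5 K

F = 10^(0.198/10) = 1.04665
T_e = (F − 1)·T₀ = (1.04665 − 1) × 290 = 13.5 K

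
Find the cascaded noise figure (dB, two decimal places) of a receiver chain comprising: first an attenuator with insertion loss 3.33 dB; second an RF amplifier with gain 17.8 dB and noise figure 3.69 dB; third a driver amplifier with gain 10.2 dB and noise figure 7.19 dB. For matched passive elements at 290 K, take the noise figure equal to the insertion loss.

Convert to linear (a loss of L dB is a gain of −L dB): F_i = 10^(NF_i/10), G_i = 10^(G_i,dB/10)
  Stage 1: F_1 = 10^(3.33/10) = 2.153, G_1 = 10^(−3.33/10) = 0.4645
  Stage 2: F_2 = 10^(3.69/10) = 2.339, G_2 = 10^(17.8/10) = 60.26
  Stage 3: F_3 = 10^(7.19/10) = 5.236, G_3 = 10^(10.2/10) = 10.47
Friis cascade:
  F = 2.153 + (2.339 − 1)/0.4645 + (5.236 − 1)/27.99 = 5.186
NF = 10 log₁₀(5.186) = 7.15 dB

7.15 dB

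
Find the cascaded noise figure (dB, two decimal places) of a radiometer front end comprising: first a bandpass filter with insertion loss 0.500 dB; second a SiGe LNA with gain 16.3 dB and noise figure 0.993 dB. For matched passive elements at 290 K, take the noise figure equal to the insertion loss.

1.49 dB

Convert to linear (a loss of L dB is a gain of −L dB): F_i = 10^(NF_i/10), G_i = 10^(G_i,dB/10)
  Stage 1: F_1 = 10^(0.500/10) = 1.122, G_1 = 10^(−0.500/10) = 0.8913
  Stage 2: F_2 = 10^(0.993/10) = 1.257, G_2 = 10^(16.3/10) = 42.66
Friis cascade:
  F = 1.122 + (1.257 − 1)/0.8913 = 1.410
NF = 10 log₁₀(1.410) = 1.49 dB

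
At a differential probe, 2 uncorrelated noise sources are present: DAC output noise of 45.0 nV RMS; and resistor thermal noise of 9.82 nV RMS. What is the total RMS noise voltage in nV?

46.1 nV

Uncorrelated sources add in power (mean-square): V_tot = √(ΣV_i²)
V_tot = √[(4.50×10⁻⁸)² + (9.82×10⁻⁹)²] = 4.61×10⁻⁸ V = 46.1 nV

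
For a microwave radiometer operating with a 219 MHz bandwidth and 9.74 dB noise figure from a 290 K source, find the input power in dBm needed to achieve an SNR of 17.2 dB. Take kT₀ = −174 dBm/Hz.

Sensitivity = −174 + 10 log₁₀(B) + NF + SNR_min
= −174 + 83.4 + 9.74 + 17.2
= −63.66 dBm → −63.7 dBm

−63.7 dBm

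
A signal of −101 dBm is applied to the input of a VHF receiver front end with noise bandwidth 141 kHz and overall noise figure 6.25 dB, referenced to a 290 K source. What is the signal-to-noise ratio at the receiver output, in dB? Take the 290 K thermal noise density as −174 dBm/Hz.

Noise floor: N = −174 + 10 log₁₀(B) + NF
10 log₁₀(1.41×10⁵) = 51.49 dB
N = −174 + 51.49 + 6.25 = −116.26 dBm
SNR = P_sig − N = −101 − (−116.26) = 15.26 dB → 15.3 dB

15.3 dB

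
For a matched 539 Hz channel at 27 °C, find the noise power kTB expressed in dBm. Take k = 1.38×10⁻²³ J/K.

T = 27 °C + 273.15 = 300.15 K
P_n = kTB = 1.38×10⁻²³ × 300.15 × 5.39×10² = 2.23×10⁻¹⁸ W
In dBm: 10 log₁₀(2.23×10⁻¹⁸ / 10⁻³) = −146.5 dBm

−146.5 dBm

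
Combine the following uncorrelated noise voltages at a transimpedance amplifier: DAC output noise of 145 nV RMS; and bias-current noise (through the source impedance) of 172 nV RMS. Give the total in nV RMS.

Uncorrelated sources add in power (mean-square): V_tot = √(ΣV_i²)
V_tot = √[(1.45×10⁻⁷)² + (1.72×10⁻⁷)²] = 2.25×10⁻⁷ V = 225 nV

225 nV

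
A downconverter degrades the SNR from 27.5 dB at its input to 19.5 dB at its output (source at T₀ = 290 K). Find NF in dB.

NF (dB) = SNR_in(dB) − SNR_out(dB) when the source is at T₀
NF = 27.5 − 19.5 = 8.0 dB

8.0 dB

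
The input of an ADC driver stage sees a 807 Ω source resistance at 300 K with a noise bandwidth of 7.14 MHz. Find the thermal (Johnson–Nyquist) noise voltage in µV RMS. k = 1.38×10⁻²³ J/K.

V_n = √(4kTRB)
4kTRB = 4 × 1.38×10⁻²³ × 300 × 8.07×10² × 7.14×10⁶ = 9.54×10⁻¹¹ V²
V_n = √(9.54×10⁻¹¹) = 9.77×10⁻⁶ V = 9.77 µV

9.77 µV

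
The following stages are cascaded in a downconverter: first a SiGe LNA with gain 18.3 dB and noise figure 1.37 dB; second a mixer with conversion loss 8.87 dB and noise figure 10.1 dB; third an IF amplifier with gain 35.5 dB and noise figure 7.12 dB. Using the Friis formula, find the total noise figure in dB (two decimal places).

Convert to linear (a loss of L dB is a gain of −L dB): F_i = 10^(NF_i/10), G_i = 10^(G_i,dB/10)
  Stage 1: F_1 = 10^(1.37/10) = 1.371, G_1 = 10^(18.3/10) = 67.61
  Stage 2: F_2 = 10^(10.1/10) = 10.23, G_2 = 10^(−8.87/10) = 0.1297
  Stage 3: F_3 = 10^(7.12/10) = 5.152, G_3 = 10^(35.5/10) = 3548
Friis cascade:
  F = 1.371 + (10.23 − 1)/67.61 + (5.152 − 1)/8.770 = 1.981
NF = 10 log₁₀(1.981) = 2.97 dB

2.97 dB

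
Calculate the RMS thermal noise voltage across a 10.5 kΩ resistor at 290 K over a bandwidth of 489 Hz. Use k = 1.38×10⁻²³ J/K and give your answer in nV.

V_n = √(4kTRB)
4kTRB = 4 × 1.38×10⁻²³ × 290 × 1.05×10⁴ × 4.89×10² = 8.22×10⁻¹⁴ V²
V_n = √(8.22×10⁻¹⁴) = 2.87×10⁻⁷ V = 287 nV

287 nV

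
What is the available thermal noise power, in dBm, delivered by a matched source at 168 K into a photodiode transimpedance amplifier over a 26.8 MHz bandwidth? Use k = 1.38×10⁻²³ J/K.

P_n = kTB = 1.38×10⁻²³ × 168 × 2.68×10⁷ = 6.21×10⁻¹⁴ W
In dBm: 10 log₁₀(6.21×10⁻¹⁴ / 10⁻³) = −102.1 dBm

−102.1 dBm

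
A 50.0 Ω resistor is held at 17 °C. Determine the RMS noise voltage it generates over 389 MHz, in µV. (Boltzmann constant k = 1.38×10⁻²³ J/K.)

17.6 µV

T = 17 °C + 273.15 = 290.15 K
V_n = √(4kTRB)
4kTRB = 4 × 1.38×10⁻²³ × 290.15 × 5.00×10¹ × 3.89×10⁸ = 3.12×10⁻¹⁰ V²
V_n = √(3.12×10⁻¹⁰) = 1.76×10⁻⁵ V = 17.6 µV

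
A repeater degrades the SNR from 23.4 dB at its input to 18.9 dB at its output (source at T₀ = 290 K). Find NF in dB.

NF (dB) = SNR_in(dB) − SNR_out(dB) when the source is at T₀
NF = 23.4 − 18.9 = 4.5 dB

4.5 dB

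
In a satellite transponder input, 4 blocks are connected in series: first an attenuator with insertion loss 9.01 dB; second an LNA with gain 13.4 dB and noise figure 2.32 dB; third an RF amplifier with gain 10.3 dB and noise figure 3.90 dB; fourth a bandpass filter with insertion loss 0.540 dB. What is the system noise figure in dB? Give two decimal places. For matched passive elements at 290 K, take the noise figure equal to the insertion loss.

11.50 dB

Convert to linear (a loss of L dB is a gain of −L dB): F_i = 10^(NF_i/10), G_i = 10^(G_i,dB/10)
  Stage 1: F_1 = 10^(9.01/10) = 7.962, G_1 = 10^(−9.01/10) = 0.1256
  Stage 2: F_2 = 10^(2.32/10) = 1.706, G_2 = 10^(13.4/10) = 21.88
  Stage 3: F_3 = 10^(3.90/10) = 2.455, G_3 = 10^(10.3/10) = 10.72
  Stage 4: F_4 = 10^(0.540/10) = 1.132, G_4 = 10^(−0.540/10) = 0.8831
Friis cascade:
  F = 7.962 + (1.706 − 1)/0.1256 + (2.455 − 1)/2.748 + (1.132 − 1)/29.44 = 14.12
NF = 10 log₁₀(14.12) = 11.50 dB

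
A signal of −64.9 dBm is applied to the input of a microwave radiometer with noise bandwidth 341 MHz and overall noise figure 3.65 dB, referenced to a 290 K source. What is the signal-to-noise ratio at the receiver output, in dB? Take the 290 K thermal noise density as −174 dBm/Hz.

Noise floor: N = −174 + 10 log₁₀(B) + NF
10 log₁₀(3.41×10⁸) = 85.33 dB
N = −174 + 85.33 + 3.65 = −85.02 dBm
SNR = P_sig − N = −64.9 − (−85.02) = 20.12 dB → 20.1 dB

20.1 dB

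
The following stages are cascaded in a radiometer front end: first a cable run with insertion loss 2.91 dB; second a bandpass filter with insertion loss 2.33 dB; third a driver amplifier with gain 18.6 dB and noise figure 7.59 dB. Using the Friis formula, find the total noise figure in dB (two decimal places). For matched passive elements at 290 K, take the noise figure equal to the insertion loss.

12.83 dB

Convert to linear (a loss of L dB is a gain of −L dB): F_i = 10^(NF_i/10), G_i = 10^(G_i,dB/10)
  Stage 1: F_1 = 10^(2.91/10) = 1.954, G_1 = 10^(−2.91/10) = 0.5117
  Stage 2: F_2 = 10^(2.33/10) = 1.710, G_2 = 10^(−2.33/10) = 0.5848
  Stage 3: F_3 = 10^(7.59/10) = 5.741, G_3 = 10^(18.6/10) = 72.44
Friis cascade:
  F = 1.954 + (1.710 − 1)/0.5117 + (5.741 − 1)/0.2992 = 19.19
NF = 10 log₁₀(19.19) = 12.83 dB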